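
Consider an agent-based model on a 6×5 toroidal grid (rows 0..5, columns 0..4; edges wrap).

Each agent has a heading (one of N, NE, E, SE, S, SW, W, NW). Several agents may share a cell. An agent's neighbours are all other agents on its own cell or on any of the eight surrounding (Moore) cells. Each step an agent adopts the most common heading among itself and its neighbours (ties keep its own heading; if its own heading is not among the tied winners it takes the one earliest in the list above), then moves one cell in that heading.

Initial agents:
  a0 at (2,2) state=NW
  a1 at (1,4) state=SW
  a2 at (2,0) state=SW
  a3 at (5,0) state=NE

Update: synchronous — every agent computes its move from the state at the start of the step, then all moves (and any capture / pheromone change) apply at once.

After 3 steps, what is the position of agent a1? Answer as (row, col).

t=1: a0@(1,1):NW a1@(2,3):SW a2@(3,4):SW a3@(4,1):NE
t=2: a0@(0,0):NW a1@(3,2):SW a2@(4,3):SW a3@(3,2):NE
t=3: a0@(5,4):NW a1@(4,1):SW a2@(5,2):SW a3@(4,1):SW

(4, 1)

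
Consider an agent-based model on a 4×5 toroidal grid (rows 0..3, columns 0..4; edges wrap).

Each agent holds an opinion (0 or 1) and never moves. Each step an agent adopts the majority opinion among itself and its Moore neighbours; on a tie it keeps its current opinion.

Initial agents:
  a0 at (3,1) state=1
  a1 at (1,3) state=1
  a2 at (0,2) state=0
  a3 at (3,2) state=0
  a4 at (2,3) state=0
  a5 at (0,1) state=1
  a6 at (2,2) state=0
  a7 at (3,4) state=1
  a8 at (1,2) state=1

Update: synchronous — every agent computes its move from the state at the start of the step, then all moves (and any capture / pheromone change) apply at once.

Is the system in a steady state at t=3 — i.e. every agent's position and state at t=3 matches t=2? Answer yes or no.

t=1: a0@(3,1):0 a1@(1,3):0 a2@(0,2):1 a3@(3,2):0 a4@(2,3):0 a5@(0,1):1 a6@(2,2):0 a7@(3,4):1 a8@(1,2):1
t=2: (unchanged — steady state)

yes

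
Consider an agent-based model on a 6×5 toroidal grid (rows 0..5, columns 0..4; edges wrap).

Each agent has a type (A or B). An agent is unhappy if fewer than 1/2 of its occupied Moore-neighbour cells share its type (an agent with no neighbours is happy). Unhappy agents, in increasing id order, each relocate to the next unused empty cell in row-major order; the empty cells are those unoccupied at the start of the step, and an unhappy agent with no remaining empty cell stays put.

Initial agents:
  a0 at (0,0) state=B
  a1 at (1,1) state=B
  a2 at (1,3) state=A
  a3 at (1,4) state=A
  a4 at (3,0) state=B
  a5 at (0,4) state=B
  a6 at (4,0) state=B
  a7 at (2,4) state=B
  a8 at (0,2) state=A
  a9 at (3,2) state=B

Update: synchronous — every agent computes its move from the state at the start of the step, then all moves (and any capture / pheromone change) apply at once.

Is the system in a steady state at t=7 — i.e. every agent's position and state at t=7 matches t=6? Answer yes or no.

t=1: a0@(0,0):B a1@(1,1):B a2@(1,3):A a3@(0,1):A a4@(3,0):B a5@(0,3):B a6@(4,0):B a7@(1,0):B a8@(0,2):A a9@(3,2):B
t=2: a0@(0,0):B a1@(1,1):B a2@(1,3):A a3@(0,4):A a4@(3,0):B a5@(1,2):B a6@(4,0):B a7@(1,0):B a8@(0,2):A a9@(3,2):B
t=3: a0@(0,0):B a1@(1,1):B a2@(1,3):A a3@(0,1):A a4@(3,0):B a5@(0,3):B a6@(4,0):B a7@(1,0):B a8@(1,4):A a9@(3,2):B
t=4: a0@(0,0):B a1@(1,1):B a2@(1,3):A a3@(0,2):A a4@(3,0):B a5@(0,4):B a6@(4,0):B a7@(1,0):B a8@(1,2):A a9@(3,2):B
t=5: (unchanged — steady state)

yes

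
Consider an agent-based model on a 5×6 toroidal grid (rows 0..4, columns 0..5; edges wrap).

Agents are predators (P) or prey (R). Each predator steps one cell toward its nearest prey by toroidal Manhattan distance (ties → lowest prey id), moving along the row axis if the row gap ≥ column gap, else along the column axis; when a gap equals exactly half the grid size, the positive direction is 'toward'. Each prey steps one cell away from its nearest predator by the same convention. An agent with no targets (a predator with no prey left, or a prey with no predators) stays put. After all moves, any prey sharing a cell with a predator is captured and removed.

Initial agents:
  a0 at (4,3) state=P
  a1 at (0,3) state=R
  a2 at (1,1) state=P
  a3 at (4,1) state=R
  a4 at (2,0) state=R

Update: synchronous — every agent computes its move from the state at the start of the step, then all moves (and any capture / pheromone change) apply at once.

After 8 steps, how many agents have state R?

3

t=1: a0@(0,3):P a1@(1,3):R a2@(0,1):P a3@(4,0):R a4@(3,0):R
t=2: a0@(1,3):P a1@(2,3):R a2@(4,1):P a3@(3,0):R a4@(2,0):R
t=3: a0@(2,3):P a1@(3,3):R a2@(3,1):P a3@(2,0):R a4@(1,0):R
t=4: a0@(3,3):P a1@(4,3):R a2@(3,2):P a3@(1,0):R a4@(0,0):R
t=5: a0@(4,3):P a1@(0,3):R a2@(4,2):P a3@(0,0):R a4@(1,0):R
t=6: a0@(0,3):P a1@(1,3):R a2@(0,2):P a3@(0,5):R a4@(2,0):R
t=7: a0@(1,3):P a1@(2,3):R a2@(1,2):P a3@(0,0):R a4@(3,0):R
t=8: a0@(2,3):P a1@(3,3):R a2@(2,2):P a3@(0,5):R a4@(4,0):R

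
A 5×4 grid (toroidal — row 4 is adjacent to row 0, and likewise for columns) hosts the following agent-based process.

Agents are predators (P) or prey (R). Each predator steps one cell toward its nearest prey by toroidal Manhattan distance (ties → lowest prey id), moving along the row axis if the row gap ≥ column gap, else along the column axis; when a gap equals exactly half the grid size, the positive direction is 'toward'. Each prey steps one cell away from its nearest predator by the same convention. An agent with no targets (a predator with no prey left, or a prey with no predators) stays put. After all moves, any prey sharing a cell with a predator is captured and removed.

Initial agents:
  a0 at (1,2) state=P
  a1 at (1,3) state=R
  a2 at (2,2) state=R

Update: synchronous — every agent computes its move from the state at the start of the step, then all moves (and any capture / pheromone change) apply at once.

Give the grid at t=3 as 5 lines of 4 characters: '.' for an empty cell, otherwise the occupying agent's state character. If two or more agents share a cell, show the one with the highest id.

....
.PR.
....
..R.
....

t=1: a0@(1,3):P a1@(1,0):R a2@(3,2):R
t=2: a0@(1,0):P a1@(1,1):R a2@(4,2):R
t=3: a0@(1,1):P a1@(1,2):R a2@(3,2):R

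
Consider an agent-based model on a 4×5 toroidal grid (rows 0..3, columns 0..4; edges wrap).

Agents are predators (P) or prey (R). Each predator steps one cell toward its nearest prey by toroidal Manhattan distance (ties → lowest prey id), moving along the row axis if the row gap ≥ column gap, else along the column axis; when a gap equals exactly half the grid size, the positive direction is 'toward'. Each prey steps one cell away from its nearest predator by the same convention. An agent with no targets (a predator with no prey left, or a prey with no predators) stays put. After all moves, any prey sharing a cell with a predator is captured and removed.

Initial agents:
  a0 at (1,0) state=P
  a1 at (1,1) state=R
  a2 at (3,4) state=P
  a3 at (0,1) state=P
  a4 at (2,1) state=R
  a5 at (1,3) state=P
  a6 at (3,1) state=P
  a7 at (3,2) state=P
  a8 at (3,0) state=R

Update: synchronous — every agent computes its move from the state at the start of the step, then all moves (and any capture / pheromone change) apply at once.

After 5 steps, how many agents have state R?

0

t=1: a0@(1,1):P a2@(3,0):P a3@(1,1):P a5@(1,2):P a6@(2,1):P a7@(2,2):P a8@(3,1):R
t=2: a0@(2,1):P a2@(3,1):P a3@(2,1):P a5@(2,2):P a6@(3,1):P a7@(3,2):P
t=3: (unchanged — steady state)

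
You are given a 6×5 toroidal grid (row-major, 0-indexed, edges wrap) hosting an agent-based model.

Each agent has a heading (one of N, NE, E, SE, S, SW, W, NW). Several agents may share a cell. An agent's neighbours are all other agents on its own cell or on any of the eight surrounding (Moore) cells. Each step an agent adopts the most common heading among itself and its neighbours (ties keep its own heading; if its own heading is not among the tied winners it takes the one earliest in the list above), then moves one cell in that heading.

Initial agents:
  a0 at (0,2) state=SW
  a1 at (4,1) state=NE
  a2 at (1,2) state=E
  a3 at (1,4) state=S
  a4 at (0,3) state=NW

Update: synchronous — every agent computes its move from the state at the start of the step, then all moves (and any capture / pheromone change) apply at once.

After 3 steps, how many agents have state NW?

1

t=1: a0@(1,1):SW a1@(3,2):NE a2@(1,3):E a3@(2,4):S a4@(5,2):NW
t=2: a0@(2,0):SW a1@(2,3):NE a2@(1,4):E a3@(3,4):S a4@(4,1):NW
t=3: a0@(3,4):SW a1@(1,4):NE a2@(1,0):E a3@(4,4):S a4@(3,0):NW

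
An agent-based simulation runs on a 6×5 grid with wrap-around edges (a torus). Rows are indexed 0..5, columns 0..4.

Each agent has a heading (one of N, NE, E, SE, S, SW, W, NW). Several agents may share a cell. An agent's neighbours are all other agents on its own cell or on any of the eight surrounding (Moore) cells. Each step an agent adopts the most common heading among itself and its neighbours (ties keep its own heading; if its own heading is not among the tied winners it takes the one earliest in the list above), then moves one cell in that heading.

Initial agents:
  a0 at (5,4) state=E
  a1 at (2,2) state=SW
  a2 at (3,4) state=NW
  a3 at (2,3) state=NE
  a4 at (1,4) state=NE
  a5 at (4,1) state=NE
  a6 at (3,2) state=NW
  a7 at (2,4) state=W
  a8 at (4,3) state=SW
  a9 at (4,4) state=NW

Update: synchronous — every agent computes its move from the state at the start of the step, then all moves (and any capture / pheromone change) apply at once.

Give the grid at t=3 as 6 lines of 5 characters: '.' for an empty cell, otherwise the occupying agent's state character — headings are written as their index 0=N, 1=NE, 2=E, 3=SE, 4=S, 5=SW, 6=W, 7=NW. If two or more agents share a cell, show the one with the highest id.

t=1: a0@(5,0):E a1@(3,1):SW a2@(2,3):NW a3@(1,4):NE a4@(0,0):NE a5@(3,2):NE a6@(2,3):NE a7@(1,0):NE a8@(3,2):NW a9@(3,3):NW
t=2: a0@(5,1):E a1@(4,0):SW a2@(1,2):NW a3@(0,0):NE a4@(5,1):NE a5@(2,1):NW a6@(1,4):NE a7@(0,1):NE a8@(2,1):NW a9@(2,2):NW
t=3: a0@(4,2):NE a1@(5,4):SW a2@(0,1):NW a3@(5,1):NE a4@(4,2):NE a5@(1,0):NW a6@(0,0):NE a7@(5,2):NE a8@(1,0):NW a9@(1,1):NW

17...
77...
.....
.....
..1..
.11.5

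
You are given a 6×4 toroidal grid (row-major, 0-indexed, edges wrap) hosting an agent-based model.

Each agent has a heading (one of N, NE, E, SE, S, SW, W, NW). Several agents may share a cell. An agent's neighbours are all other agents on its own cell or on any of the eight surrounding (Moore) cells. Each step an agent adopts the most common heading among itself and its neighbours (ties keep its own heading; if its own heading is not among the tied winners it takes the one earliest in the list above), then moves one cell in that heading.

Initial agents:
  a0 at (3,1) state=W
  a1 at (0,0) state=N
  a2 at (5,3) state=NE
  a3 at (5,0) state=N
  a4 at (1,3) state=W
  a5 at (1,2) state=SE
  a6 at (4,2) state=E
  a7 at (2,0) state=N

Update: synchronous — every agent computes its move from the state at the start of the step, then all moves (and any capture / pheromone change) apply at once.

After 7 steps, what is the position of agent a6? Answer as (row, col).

(4, 3)

t=1: a0@(3,0):W a1@(5,0):N a2@(4,3):N a3@(4,0):N a4@(0,3):N a5@(2,3):SE a6@(4,3):E a7@(2,3):W
t=2: a0@(3,3):W a1@(4,0):N a2@(3,3):N a3@(3,0):N a4@(5,3):N a5@(2,2):W a6@(3,3):N a7@(2,2):W
t=3: a0@(2,3):N a1@(3,0):N a2@(2,3):N a3@(2,0):N a4@(4,3):N a5@(2,1):W a6@(2,3):N a7@(2,1):W
t=4: a0@(1,3):N a1@(2,0):N a2@(1,3):N a3@(1,0):N a4@(3,3):N a5@(2,0):W a6@(1,3):N a7@(2,0):W
t=5: a0@(0,3):N a1@(1,0):N a2@(0,3):N a3@(0,0):N a4@(2,3):N a5@(1,0):N a6@(0,3):N a7@(1,0):N
t=6: a0@(5,3):N a1@(0,0):N a2@(5,3):N a3@(5,0):N a4@(1,3):N a5@(0,0):N a6@(5,3):N a7@(0,0):N
t=7: a0@(4,3):N a1@(5,0):N a2@(4,3):N a3@(4,0):N a4@(0,3):N a5@(5,0):N a6@(4,3):N a7@(5,0):N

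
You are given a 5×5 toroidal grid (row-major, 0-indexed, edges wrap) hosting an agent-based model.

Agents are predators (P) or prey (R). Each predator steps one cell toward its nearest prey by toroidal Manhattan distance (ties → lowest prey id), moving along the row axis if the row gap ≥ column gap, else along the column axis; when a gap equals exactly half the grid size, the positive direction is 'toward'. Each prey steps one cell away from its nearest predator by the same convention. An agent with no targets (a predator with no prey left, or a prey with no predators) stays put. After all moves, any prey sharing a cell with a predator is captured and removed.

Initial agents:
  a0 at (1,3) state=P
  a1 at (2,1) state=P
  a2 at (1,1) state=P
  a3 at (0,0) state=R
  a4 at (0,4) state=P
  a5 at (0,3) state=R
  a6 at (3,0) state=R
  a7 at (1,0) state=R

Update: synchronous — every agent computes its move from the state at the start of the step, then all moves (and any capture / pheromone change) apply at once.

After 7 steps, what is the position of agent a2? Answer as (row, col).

t=1: a0@(0,3):P a1@(3,1):P a2@(1,0):P a3@(0,1):R a4@(0,0):P a5@(4,3):R a6@(4,0):R a7@(1,4):R
t=2: a0@(4,3):P a1@(4,1):P a2@(1,4):P a3@(0,2):R a4@(0,1):P a5@(3,3):R a6@(3,0):R a7@(1,3):R
t=3: a0@(3,3):P a1@(0,1):P a2@(1,3):P a3@(0,3):R a4@(0,2):P a5@(2,3):R a6@(2,0):R a7@(1,2):R
t=4: a0@(2,3):P a1@(0,2):P a2@(0,3):P a3@(4,3):R a4@(0,3):P a5@(1,3):R a6@(2,1):R a7@(1,1):R
t=5: a0@(1,3):P a1@(4,2):P a2@(4,3):P a3@(3,3):R a4@(4,3):P a5@(0,3):R a6@(2,0):R a7@(2,1):R
t=6: a0@(0,3):P a1@(3,2):P a2@(3,3):P a3@(2,3):R a4@(3,3):P a5@(4,3):R a6@(2,1):R a7@(2,0):R
t=7: a0@(4,3):P a1@(2,2):P a2@(2,3):P a3@(1,3):R a4@(2,3):P a5@(3,3):R a6@(1,1):R a7@(2,4):R

(2, 3)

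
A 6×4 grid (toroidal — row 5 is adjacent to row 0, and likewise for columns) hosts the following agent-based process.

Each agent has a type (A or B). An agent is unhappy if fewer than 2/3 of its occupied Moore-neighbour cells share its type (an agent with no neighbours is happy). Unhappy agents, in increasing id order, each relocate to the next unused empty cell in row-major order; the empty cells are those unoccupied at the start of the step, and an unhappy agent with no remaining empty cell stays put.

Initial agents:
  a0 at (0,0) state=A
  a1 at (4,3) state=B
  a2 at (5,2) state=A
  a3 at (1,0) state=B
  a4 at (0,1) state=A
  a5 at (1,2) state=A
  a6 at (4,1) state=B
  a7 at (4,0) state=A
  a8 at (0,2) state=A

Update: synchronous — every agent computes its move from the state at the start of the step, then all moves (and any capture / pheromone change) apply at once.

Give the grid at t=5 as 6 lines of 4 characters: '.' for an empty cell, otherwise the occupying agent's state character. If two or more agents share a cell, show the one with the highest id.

t=1: a0@(0,3):A a1@(1,1):B a2@(1,3):A a3@(2,0):B a4@(0,1):A a5@(1,2):A a6@(2,1):B a7@(2,2):A a8@(0,2):A
t=2: a0@(0,3):A a1@(0,0):B a2@(1,3):A a3@(2,0):B a4@(0,1):A a5@(1,2):A a6@(1,0):B a7@(2,3):A a8@(0,2):A
t=3: a0@(1,1):A a1@(2,1):B a2@(2,2):A a3@(3,0):B a4@(3,1):A a5@(1,2):A a6@(3,2):B a7@(3,3):A a8@(0,2):A
t=4: a0@(1,1):A a1@(0,0):B a2@(2,2):A a3@(0,1):B a4@(0,3):A a5@(1,2):A a6@(1,0):B a7@(1,3):A a8@(0,2):A
t=5: a0@(2,0):A a1@(2,1):B a2@(2,2):A a3@(2,3):B a4@(3,0):A a5@(1,2):A a6@(3,1):B a7@(1,3):A a8@(0,2):A

..A.
..AA
ABAB
AB..
....
....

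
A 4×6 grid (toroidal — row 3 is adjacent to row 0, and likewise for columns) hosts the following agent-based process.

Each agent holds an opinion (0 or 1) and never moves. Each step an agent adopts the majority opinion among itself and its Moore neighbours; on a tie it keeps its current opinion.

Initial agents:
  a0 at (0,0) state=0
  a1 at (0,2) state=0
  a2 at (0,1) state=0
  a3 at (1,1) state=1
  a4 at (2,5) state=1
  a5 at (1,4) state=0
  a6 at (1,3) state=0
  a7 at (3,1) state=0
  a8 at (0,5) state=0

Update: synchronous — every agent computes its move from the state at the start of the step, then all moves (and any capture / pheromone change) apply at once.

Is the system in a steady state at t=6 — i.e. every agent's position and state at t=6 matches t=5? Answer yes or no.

t=1: a0@(0,0):0 a1@(0,2):0 a2@(0,1):0 a3@(1,1):0 a4@(2,5):1 a5@(1,4):0 a6@(1,3):0 a7@(3,1):0 a8@(0,5):0
t=2: (unchanged — steady state)

yes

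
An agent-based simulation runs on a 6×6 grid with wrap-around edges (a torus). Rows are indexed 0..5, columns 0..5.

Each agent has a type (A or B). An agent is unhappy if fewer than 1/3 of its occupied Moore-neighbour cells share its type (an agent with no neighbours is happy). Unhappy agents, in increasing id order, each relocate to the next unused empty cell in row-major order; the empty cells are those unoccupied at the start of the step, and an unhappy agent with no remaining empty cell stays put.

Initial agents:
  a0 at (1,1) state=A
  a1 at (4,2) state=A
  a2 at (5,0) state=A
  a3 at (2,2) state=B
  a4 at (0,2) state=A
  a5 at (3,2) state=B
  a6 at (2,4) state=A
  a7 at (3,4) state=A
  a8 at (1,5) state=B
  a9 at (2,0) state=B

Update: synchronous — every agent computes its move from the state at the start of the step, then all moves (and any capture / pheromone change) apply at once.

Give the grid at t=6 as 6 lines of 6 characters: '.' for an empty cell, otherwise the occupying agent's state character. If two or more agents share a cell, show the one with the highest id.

t=1: a0@(1,1):A a1@(0,0):A a2@(5,0):A a3@(2,2):B a4@(0,2):A a5@(3,2):B a6@(2,4):A a7@(3,4):A a8@(1,5):B a9@(2,0):B
t=2: (unchanged — steady state)

A.A...
.A...B
B.B.A.
..B.A.
......
A.....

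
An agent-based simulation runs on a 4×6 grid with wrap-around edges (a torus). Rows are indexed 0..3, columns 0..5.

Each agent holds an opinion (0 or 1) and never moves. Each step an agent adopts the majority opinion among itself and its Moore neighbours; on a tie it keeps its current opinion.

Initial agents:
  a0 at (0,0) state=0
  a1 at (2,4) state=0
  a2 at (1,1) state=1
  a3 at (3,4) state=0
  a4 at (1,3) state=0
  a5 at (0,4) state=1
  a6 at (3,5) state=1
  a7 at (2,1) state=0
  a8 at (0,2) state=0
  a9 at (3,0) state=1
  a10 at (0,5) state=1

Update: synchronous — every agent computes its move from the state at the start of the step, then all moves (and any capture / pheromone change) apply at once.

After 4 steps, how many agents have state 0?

4

t=1: a0@(0,0):1 a1@(2,4):0 a2@(1,1):0 a3@(3,4):1 a4@(1,3):0 a5@(0,4):1 a6@(3,5):1 a7@(2,1):1 a8@(0,2):0 a9@(3,0):1 a10@(0,5):1
t=2: (unchanged — steady state)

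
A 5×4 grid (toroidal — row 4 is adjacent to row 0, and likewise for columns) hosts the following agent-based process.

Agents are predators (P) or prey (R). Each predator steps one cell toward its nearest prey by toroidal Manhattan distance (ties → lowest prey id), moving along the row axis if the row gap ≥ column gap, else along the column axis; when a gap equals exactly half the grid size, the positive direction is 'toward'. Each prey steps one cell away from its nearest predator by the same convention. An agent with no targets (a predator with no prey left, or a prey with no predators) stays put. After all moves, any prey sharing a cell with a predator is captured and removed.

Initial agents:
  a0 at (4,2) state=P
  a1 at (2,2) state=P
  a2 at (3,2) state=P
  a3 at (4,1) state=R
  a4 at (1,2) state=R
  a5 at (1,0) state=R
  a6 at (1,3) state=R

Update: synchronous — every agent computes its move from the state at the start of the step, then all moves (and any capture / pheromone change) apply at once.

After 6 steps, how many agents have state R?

2

t=1: a0@(4,1):P a1@(1,2):P a2@(4,2):P a3@(4,0):R a4@(0,2):R a5@(1,3):R a6@(0,3):R
t=2: a0@(4,0):P a1@(0,2):P a2@(0,2):P a3@(4,3):R a4@(4,2):R a5@(1,0):R a6@(4,3):R
t=3: a0@(4,3):P a1@(4,2):P a2@(4,2):P a4@(3,2):R a5@(2,0):R
t=4: a0@(3,3):P a1@(3,2):P a2@(3,2):P a4@(2,2):R a5@(1,0):R
t=5: a0@(2,3):P a1@(2,2):P a2@(2,2):P a4@(1,2):R a5@(0,0):R
t=6: a0@(1,3):P a1@(1,2):P a2@(1,2):P a4@(0,2):R a5@(4,0):R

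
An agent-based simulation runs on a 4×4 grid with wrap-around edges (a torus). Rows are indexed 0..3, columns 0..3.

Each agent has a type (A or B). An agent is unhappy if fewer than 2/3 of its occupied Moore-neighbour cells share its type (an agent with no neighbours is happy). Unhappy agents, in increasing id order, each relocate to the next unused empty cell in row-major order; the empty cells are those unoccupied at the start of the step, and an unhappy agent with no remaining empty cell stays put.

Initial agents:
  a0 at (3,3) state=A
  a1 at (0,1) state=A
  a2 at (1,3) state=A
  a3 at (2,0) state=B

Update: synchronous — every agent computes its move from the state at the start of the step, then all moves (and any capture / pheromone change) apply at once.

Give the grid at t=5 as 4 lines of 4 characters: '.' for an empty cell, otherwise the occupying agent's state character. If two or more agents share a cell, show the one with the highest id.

BA..
AA..
....
....

t=1: a0@(0,0):A a1@(0,1):A a2@(0,2):A a3@(0,3):B
t=2: a0@(1,0):A a1@(0,1):A a2@(1,1):A a3@(1,2):B
t=3: a0@(1,0):A a1@(0,1):A a2@(1,1):A a3@(0,0):B
t=4: a0@(1,0):A a1@(0,1):A a2@(1,1):A a3@(0,2):B
t=5: a0@(1,0):A a1@(0,1):A a2@(1,1):A a3@(0,0):B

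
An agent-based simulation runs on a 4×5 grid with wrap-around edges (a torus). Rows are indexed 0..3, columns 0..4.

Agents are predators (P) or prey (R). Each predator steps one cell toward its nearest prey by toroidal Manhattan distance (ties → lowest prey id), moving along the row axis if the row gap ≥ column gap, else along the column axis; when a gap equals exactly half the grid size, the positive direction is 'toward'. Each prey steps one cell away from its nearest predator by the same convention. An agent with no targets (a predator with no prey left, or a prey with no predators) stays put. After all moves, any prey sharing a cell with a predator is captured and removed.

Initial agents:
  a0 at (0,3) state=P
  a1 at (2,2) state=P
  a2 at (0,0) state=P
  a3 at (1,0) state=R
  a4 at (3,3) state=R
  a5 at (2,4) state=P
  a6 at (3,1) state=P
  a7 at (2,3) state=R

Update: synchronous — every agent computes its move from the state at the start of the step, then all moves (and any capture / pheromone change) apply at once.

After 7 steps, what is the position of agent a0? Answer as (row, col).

t=1: a0@(3,3):P a1@(2,3):P a2@(1,0):P a3@(2,0):R a5@(2,3):P a6@(3,2):P a7@(2,4):R
t=2: a0@(2,3):P a1@(2,4):P a2@(2,0):P a3@(3,0):R a5@(2,4):P a6@(3,1):P
t=3: a0@(2,4):P a1@(3,4):P a2@(3,0):P a3@(0,0):R a5@(3,4):P a6@(3,0):P
t=4: a0@(3,4):P a1@(0,4):P a2@(0,0):P a3@(1,0):R a5@(0,4):P a6@(0,0):P
t=5: a0@(0,4):P a1@(1,4):P a2@(1,0):P a3@(2,0):R a5@(1,4):P a6@(1,0):P
t=6: a0@(1,4):P a1@(2,4):P a2@(2,0):P a3@(3,0):R a5@(2,4):P a6@(2,0):P
t=7: a0@(2,4):P a1@(3,4):P a2@(3,0):P a3@(0,0):R a5@(3,4):P a6@(3,0):P

(2, 4)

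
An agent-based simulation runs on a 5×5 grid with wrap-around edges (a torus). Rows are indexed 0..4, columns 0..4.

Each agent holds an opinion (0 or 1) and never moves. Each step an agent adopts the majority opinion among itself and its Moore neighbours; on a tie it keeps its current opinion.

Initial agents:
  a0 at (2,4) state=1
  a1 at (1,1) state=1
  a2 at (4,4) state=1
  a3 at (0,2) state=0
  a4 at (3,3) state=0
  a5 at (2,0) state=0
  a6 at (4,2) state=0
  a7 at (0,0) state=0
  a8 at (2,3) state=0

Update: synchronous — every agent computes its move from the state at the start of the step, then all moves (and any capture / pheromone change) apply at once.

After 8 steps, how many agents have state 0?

t=1: a0@(2,4):0 a1@(1,1):0 a2@(4,4):0 a3@(0,2):0 a4@(3,3):0 a5@(2,0):1 a6@(4,2):0 a7@(0,0):1 a8@(2,3):0
t=2: a0@(2,4):0 a1@(1,1):0 a2@(4,4):0 a3@(0,2):0 a4@(3,3):0 a5@(2,0):0 a6@(4,2):0 a7@(0,0):0 a8@(2,3):0
t=3: (unchanged — steady state)

9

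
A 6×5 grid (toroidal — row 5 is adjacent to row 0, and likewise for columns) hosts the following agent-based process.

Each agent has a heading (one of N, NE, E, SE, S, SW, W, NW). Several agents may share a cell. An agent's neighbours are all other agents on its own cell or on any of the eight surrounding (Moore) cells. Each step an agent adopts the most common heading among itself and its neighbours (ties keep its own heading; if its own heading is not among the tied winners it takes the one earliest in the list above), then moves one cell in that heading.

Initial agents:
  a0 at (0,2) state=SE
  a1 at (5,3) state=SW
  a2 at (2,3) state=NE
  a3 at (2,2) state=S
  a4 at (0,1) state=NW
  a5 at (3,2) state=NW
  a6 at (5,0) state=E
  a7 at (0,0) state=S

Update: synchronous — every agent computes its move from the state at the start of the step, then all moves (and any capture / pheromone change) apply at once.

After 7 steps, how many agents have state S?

8

t=1: a0@(1,3):SE a1@(0,2):SW a2@(1,4):NE a3@(3,2):S a4@(5,0):NW a5@(2,1):NW a6@(5,1):E a7@(1,0):S
t=2: a0@(2,4):SE a1@(1,1):SW a2@(0,0):NE a3@(4,2):S a4@(4,4):NW a5@(3,1):S a6@(5,2):E a7@(2,0):S
t=3: a0@(3,0):SE a1@(2,0):SW a2@(5,1):NE a3@(5,2):S a4@(3,3):NW a5@(4,1):S a6@(5,3):E a7@(3,0):S
t=4: a0@(4,0):S a1@(3,4):SW a2@(0,1):S a3@(0,2):S a4@(2,2):NW a5@(5,1):S a6@(5,4):E a7@(4,0):S
t=5: a0@(5,0):S a1@(4,4):S a2@(1,1):S a3@(1,2):S a4@(1,1):NW a5@(0,1):S a6@(0,4):S a7@(5,0):S
t=6: a0@(0,0):S a1@(5,4):S a2@(2,1):S a3@(2,2):S a4@(2,1):S a5@(1,1):S a6@(1,4):S a7@(0,0):S
t=7: a0@(1,0):S a1@(0,4):S a2@(3,1):S a3@(3,2):S a4@(3,1):S a5@(2,1):S a6@(2,4):S a7@(1,0):S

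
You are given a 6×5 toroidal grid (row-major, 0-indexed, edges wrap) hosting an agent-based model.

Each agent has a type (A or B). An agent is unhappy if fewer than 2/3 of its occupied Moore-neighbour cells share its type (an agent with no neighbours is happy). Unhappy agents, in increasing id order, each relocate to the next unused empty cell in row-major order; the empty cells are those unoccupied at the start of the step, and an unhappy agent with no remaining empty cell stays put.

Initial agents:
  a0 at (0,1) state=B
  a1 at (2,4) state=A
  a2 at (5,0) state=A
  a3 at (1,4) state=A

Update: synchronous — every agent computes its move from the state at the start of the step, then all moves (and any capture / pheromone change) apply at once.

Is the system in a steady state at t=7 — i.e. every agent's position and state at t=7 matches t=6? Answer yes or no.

no

t=1: a0@(0,0):B a1@(2,4):A a2@(0,2):A a3@(1,4):A
t=2: a0@(0,1):B a1@(2,4):A a2@(0,2):A a3@(0,3):A
t=3: a0@(0,0):B a1@(2,4):A a2@(0,4):A a3@(0,3):A
t=4: a0@(0,1):B a1@(2,4):A a2@(0,2):A a3@(0,3):A
t=5: a0@(0,0):B a1@(2,4):A a2@(0,4):A a3@(0,3):A
t=6: a0@(0,1):B a1@(2,4):A a2@(0,2):A a3@(0,3):A
t=7: a0@(0,0):B a1@(2,4):A a2@(0,4):A a3@(0,3):A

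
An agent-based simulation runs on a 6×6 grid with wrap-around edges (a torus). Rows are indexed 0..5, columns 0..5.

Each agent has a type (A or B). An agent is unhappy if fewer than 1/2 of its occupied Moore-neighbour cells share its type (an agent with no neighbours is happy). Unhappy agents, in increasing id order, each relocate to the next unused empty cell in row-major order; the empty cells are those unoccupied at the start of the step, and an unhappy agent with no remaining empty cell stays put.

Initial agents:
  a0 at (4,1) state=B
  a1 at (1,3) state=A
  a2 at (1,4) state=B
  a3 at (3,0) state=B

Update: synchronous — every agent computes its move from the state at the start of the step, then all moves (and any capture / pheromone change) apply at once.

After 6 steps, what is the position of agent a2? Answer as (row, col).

(0, 3)

t=1: a0@(4,1):B a1@(0,0):A a2@(0,1):B a3@(3,0):B
t=2: a0@(4,1):B a1@(0,2):A a2@(0,3):B a3@(3,0):B
t=3: a0@(4,1):B a1@(0,0):A a2@(0,1):B a3@(3,0):B
t=4: a0@(4,1):B a1@(0,2):A a2@(0,3):B a3@(3,0):B
t=5: a0@(4,1):B a1@(0,0):A a2@(0,1):B a3@(3,0):B
t=6: a0@(4,1):B a1@(0,2):A a2@(0,3):B a3@(3,0):B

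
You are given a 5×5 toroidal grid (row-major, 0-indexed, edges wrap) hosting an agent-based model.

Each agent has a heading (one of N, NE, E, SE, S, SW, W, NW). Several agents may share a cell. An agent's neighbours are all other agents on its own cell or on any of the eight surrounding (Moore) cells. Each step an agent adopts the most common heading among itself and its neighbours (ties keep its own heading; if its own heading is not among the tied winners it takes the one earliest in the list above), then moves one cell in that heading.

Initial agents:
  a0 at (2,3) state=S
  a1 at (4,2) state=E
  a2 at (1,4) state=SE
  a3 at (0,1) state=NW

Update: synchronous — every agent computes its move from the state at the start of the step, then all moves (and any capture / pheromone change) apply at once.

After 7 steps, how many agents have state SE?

1

t=1: a0@(3,3):S a1@(4,3):E a2@(2,0):SE a3@(4,0):NW
t=2: a0@(4,3):S a1@(4,4):E a2@(3,1):SE a3@(3,4):NW
t=3: a0@(0,3):S a1@(4,0):E a2@(4,2):SE a3@(2,3):NW
t=4: a0@(1,3):S a1@(4,1):E a2@(0,3):SE a3@(1,2):NW
t=5: a0@(2,3):S a1@(4,2):E a2@(1,4):SE a3@(0,1):NW
t=6: a0@(3,3):S a1@(4,3):E a2@(2,0):SE a3@(4,0):NW
t=7: a0@(4,3):S a1@(4,4):E a2@(3,1):SE a3@(3,4):NW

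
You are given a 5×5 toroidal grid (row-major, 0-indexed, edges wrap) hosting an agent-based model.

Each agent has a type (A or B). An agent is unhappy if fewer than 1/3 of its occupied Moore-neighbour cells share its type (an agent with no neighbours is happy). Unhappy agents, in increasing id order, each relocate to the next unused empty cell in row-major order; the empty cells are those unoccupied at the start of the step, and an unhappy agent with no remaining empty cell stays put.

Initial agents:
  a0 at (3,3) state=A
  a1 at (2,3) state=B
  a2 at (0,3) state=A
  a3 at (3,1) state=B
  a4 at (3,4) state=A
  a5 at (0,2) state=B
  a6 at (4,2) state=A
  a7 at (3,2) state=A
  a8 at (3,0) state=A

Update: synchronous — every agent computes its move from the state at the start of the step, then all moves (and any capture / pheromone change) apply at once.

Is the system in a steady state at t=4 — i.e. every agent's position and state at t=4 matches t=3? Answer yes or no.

yes

t=1: a0@(3,3):A a1@(0,0):B a2@(0,3):A a3@(0,1):B a4@(3,4):A a5@(0,4):B a6@(4,2):A a7@(3,2):A a8@(3,0):A
t=2: (unchanged — steady state)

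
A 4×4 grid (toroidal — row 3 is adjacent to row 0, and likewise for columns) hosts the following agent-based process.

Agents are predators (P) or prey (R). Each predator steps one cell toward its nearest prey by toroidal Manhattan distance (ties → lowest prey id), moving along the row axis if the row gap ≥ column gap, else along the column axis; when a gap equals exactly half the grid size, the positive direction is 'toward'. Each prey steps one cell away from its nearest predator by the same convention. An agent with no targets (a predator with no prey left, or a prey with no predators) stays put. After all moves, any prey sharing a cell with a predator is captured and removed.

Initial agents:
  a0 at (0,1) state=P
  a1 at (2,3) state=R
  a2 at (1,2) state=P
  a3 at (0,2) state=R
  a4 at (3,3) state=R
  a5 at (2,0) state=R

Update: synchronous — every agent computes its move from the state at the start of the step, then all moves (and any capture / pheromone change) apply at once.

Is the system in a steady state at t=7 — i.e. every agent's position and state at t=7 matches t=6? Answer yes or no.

t=1: a0@(0,2):P a1@(3,3):R a2@(0,2):P a3@(0,3):R a4@(3,2):R a5@(1,0):R
t=2: a0@(0,3):P a1@(2,3):R a2@(0,3):P a3@(0,0):R a4@(2,2):R a5@(1,3):R
t=3: a0@(0,0):P a1@(1,3):R a2@(0,0):P a3@(0,1):R a4@(1,2):R a5@(2,3):R
t=4: a0@(0,1):P a1@(2,3):R a2@(0,1):P a3@(0,2):R a4@(1,1):R a5@(1,3):R
t=5: a0@(0,2):P a1@(1,3):R a2@(0,2):P a3@(0,3):R a4@(2,1):R a5@(1,2):R
t=6: a0@(0,3):P a1@(2,3):R a2@(0,3):P a3@(0,0):R a4@(1,1):R a5@(2,2):R
t=7: a0@(0,0):P a1@(1,3):R a2@(0,0):P a3@(0,1):R a4@(1,0):R a5@(1,2):R

no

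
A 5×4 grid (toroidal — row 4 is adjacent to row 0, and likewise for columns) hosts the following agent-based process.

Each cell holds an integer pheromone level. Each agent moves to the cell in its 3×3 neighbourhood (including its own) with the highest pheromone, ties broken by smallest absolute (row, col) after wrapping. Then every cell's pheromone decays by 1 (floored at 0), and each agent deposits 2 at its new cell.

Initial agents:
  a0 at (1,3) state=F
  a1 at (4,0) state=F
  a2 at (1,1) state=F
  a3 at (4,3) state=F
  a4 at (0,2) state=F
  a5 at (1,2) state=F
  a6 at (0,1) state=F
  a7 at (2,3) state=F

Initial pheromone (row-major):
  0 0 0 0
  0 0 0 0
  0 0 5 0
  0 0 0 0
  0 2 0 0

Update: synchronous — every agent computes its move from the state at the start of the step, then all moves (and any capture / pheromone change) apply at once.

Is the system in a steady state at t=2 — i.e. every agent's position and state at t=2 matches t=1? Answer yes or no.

t=1: a0@(2,2) a1@(4,1) a2@(2,2) a3@(0,0) a4@(4,1) a5@(2,2) a6@(4,1) a7@(2,2) | pheromone: 2 0 0 0 / 0 0 0 0 / 0 0 12 0 / 0 0 0 0 / 0 7 0 0
t=2: a0@(2,2) a1@(4,1) a2@(2,2) a3@(4,1) a4@(4,1) a5@(2,2) a6@(4,1) a7@(2,2) | pheromone: 1 0 0 0 / 0 0 0 0 / 0 0 19 0 / 0 0 0 0 / 0 14 0 0

no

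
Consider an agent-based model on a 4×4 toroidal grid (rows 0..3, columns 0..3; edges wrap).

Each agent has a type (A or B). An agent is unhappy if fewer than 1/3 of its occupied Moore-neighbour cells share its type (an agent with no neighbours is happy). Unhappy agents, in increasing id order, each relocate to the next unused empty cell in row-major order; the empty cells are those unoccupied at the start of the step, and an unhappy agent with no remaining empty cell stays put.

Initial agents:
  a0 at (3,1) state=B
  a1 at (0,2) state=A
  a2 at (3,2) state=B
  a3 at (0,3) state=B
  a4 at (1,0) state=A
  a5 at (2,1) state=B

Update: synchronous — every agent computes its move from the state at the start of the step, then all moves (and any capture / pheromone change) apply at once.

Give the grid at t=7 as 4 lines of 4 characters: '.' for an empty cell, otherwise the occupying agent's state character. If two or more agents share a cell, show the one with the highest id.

AA.B
....
.B..
.BB.

t=1: a0@(3,1):B a1@(0,0):A a2@(3,2):B a3@(0,3):B a4@(0,1):A a5@(2,1):B
t=2: (unchanged — steady state)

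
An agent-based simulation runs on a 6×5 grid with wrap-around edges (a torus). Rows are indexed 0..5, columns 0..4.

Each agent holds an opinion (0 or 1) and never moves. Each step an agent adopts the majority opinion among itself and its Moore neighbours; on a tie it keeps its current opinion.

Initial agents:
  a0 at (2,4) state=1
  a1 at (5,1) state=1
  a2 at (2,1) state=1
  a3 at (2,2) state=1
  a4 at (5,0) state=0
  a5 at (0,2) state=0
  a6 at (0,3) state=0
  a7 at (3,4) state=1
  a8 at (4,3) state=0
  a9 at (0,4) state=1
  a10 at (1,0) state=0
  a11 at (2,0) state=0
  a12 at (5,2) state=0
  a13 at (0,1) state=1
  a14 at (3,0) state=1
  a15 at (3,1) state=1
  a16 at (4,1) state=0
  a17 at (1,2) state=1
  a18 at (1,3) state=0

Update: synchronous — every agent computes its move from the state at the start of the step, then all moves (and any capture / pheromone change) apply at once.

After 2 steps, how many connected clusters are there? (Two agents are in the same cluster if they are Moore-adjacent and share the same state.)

t=1: a0@(2,4):1 a1@(5,1):0 a2@(2,1):1 a3@(2,2):1 a4@(5,0):1 a5@(0,2):0 a6@(0,3):0 a7@(3,4):1 a8@(4,3):0 a9@(0,4):0 a10@(1,0):1 a11@(2,0):1 a12@(5,2):0 a13@(0,1):0 a14@(3,0):1 a15@(3,1):1 a16@(4,1):0 a17@(1,2):1 a18@(1,3):1
t=2: a0@(2,4):1 a1@(5,1):0 a2@(2,1):1 a3@(2,2):1 a4@(5,0):0 a5@(0,2):0 a6@(0,3):0 a7@(3,4):1 a8@(4,3):0 a9@(0,4):1 a10@(1,0):1 a11@(2,0):1 a12@(5,2):0 a13@(0,1):0 a14@(3,0):1 a15@(3,1):1 a16@(4,1):0 a17@(1,2):1 a18@(1,3):1

2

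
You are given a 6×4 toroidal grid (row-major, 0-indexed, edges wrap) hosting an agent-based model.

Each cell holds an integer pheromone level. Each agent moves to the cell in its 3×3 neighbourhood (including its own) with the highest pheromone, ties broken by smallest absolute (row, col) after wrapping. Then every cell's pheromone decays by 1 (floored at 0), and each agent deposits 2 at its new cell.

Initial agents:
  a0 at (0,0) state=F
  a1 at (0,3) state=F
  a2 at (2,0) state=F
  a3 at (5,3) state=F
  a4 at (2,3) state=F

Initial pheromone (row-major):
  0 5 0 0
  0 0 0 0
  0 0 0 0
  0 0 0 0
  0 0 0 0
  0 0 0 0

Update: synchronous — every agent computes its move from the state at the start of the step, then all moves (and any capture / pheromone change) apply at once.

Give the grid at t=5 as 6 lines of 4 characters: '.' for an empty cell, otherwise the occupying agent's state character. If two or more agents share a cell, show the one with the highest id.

.F..
....
....
....
....
....

t=1: a0@(0,1) a1@(0,0) a2@(1,0) a3@(0,0) a4@(1,0) | pheromone: 4 6 0 0 / 4 0 0 0 / 0 0 0 0 / 0 0 0 0 / 0 0 0 0 / 0 0 0 0
t=2: a0@(0,1) a1@(0,1) a2@(0,1) a3@(0,1) a4@(0,1) | pheromone: 3 15 0 0 / 3 0 0 0 / 0 0 0 0 / 0 0 0 0 / 0 0 0 0 / 0 0 0 0
t=3: a0@(0,1) a1@(0,1) a2@(0,1) a3@(0,1) a4@(0,1) | pheromone: 2 24 0 0 / 2 0 0 0 / 0 0 0 0 / 0 0 0 0 / 0 0 0 0 / 0 0 0 0
t=4: a0@(0,1) a1@(0,1) a2@(0,1) a3@(0,1) a4@(0,1) | pheromone: 1 33 0 0 / 1 0 0 0 / 0 0 0 0 / 0 0 0 0 / 0 0 0 0 / 0 0 0 0
t=5: a0@(0,1) a1@(0,1) a2@(0,1) a3@(0,1) a4@(0,1) | pheromone: 0 42 0 0 / 0 0 0 0 / 0 0 0 0 / 0 0 0 0 / 0 0 0 0 / 0 0 0 0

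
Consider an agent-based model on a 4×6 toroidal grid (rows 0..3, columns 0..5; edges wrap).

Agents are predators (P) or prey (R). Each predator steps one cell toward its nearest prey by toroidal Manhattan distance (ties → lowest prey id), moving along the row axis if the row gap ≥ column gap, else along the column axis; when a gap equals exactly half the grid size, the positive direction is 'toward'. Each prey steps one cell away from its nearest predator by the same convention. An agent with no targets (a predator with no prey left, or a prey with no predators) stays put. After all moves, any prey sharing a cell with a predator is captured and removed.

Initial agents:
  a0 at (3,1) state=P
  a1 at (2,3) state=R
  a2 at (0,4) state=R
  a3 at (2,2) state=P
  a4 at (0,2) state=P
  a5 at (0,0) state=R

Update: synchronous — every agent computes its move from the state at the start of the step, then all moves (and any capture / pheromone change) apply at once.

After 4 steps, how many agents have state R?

1

t=1: a0@(0,1):P a1@(2,4):R a2@(0,5):R a3@(2,3):P a4@(0,3):P a5@(1,0):R
t=2: a0@(0,0):P a1@(2,5):R a3@(2,4):P a4@(0,4):P a5@(2,0):R
t=3: a0@(1,0):P a1@(2,0):R a3@(2,5):P a4@(1,4):P
t=4: a0@(2,0):P a1@(3,0):R a3@(2,0):P a4@(1,5):P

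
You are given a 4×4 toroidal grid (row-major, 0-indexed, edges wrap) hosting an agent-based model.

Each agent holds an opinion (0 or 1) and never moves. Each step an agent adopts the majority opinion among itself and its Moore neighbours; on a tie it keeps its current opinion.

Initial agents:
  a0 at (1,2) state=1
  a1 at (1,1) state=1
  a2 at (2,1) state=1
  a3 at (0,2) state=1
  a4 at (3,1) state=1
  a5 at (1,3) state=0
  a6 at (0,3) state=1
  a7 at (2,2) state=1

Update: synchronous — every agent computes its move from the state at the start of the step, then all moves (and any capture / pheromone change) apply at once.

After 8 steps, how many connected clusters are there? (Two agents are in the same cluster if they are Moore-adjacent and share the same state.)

t=1: a0@(1,2):1 a1@(1,1):1 a2@(2,1):1 a3@(0,2):1 a4@(3,1):1 a5@(1,3):1 a6@(0,3):1 a7@(2,2):1
t=2: (unchanged — steady state)

1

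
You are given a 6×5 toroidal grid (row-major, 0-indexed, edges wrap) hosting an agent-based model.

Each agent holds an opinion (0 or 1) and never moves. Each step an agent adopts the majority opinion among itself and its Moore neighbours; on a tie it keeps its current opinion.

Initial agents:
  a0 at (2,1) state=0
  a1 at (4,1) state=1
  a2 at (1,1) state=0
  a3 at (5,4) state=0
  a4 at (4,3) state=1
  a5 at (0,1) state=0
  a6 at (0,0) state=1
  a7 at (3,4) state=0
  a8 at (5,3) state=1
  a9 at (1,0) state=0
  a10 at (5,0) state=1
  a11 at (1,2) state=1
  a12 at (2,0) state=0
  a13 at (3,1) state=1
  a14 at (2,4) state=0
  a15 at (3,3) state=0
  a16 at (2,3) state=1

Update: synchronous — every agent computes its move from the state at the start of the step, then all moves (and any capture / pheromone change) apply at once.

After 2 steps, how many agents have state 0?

t=1: a0@(2,1):0 a1@(4,1):1 a2@(1,1):0 a3@(5,4):1 a4@(4,3):0 a5@(0,1):0 a6@(0,0):0 a7@(3,4):0 a8@(5,3):1 a9@(1,0):0 a10@(5,0):1 a11@(1,2):0 a12@(2,0):0 a13@(3,1):1 a14@(2,4):0 a15@(3,3):0 a16@(2,3):0
t=2: (unchanged — steady state)

12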